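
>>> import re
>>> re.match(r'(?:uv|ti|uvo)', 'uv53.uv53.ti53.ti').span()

(0, 2)

`match` is anchored at position 0; if the pattern doesn't fit there, it returns None.
The match spans [0:2] → 'uv'.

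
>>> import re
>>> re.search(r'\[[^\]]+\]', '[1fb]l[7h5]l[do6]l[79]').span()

(0, 5)

Unlike `match`, `search` isn't anchored — it looks for the pattern anywhere in the string.
The match spans [0:5] → '[1fb]'.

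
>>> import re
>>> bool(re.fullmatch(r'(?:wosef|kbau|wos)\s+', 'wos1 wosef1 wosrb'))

For `fullmatch`, every character of the input must be accounted for by the pattern.
Here there's no way to consume every character, so the call returns None, and `bool(None)` is False.

False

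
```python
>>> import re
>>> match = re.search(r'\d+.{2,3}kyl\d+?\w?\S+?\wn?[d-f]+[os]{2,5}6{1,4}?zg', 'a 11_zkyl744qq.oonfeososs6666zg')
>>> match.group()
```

This matches one or more of a digit, then 2 to 3 of any character; then the literal 'kyl', then one or more of a digit (lazy); then optionally a word character, then one or more of a non-whitespace character (lazy); then a word character, then optionally a literal 'n', then one or more of a character in [d-f]; then 2 to 5 of one of [os], then 1 to 4 of the literal '6' (lazy), then the literal 'zg'.
The match spans [2:31] → '11_zkyl744qq.oonfeososs6666zg'.

'11_zkyl744qq.oonfeososs6666zg'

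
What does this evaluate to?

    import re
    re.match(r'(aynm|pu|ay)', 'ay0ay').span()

(0, 2)

`re.match` only tries the pattern at the start of the string.
The match spans [0:2] → 'ay'.
Captured: group 1 = 'ay'.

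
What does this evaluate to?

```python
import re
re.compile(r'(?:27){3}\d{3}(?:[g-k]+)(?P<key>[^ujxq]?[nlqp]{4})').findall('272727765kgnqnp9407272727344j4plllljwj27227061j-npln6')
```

['nqnp', '4plll']

The pattern matches the literal '27' repeated 3 times, then exactly 3 of a digit; then one or more of a character in [g-k] (non-capturing group); then optionally any character except [ujxq], then exactly 4 of one of [nlqp] (captured as 'key').
Scanning left to right: at [0:15] match '272727765kgnqnp', group 1 = 'nqnp'; at [19:34] match '272727344j4plll', group 1 = '4plll'.
`findall` collects group 1 from each match (2 total).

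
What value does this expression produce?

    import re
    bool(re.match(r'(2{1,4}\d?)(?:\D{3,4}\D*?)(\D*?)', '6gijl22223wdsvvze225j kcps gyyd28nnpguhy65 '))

False

`match` is anchored at position 0; if the pattern doesn't fit there, it returns None.
Here the string doesn't start with a match, so the call returns None, and `bool(None)` is False.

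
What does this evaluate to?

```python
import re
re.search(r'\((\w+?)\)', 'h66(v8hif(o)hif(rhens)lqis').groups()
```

('o',)

The match spans [9:12] → '(o)'.
Captured: group 1 = 'o'.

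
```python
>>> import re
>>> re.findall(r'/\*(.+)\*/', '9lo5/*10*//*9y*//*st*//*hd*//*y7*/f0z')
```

['10*//*9y*//*st*//*hd*//*y7']

Walking the string: at [4:34] match '/*10*//*9y*//*st*//*hd*//*y7*/', group 1 = '10*//*9y*//*st*//*hd*//*y7'.
Because there's exactly one group, `findall` drops the full match and keeps group 1 from the one hit.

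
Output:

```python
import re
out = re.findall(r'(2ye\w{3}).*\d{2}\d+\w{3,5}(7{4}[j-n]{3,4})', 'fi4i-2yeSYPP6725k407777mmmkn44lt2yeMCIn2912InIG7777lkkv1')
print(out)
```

Pattern: the literal '2ye', then exactly 3 of a word character (captured); then zero or more of any character; then exactly 2 of a digit, then one or more of a digit, then 3 to 5 of a word character; then exactly 4 of a literal '7', then 3 to 4 of a character in [j-n] (captured).
`findall` packs the 2 group values into a tuple for every match.

[('2yeSYP', '7777lkk')]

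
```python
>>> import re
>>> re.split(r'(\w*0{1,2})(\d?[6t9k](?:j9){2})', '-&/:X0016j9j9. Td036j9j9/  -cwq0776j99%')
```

This matches zero or more of a word character, then 1 to 2 of the literal '0' (captured); then optionally a digit, then one of [6t9k], then the literal 'j9' repeated 2 times (captured).
Matches to split on: at [4:13] → 'X0016j9j9'; at [15:24] → 'Td036j9j9'.
The group in the pattern means `split` returns the separators' captures alongside the pieces.

['-&/:', 'X00', '16j9j9', '. ', 'Td0', '36j9j9', '/  -cwq0776j99%']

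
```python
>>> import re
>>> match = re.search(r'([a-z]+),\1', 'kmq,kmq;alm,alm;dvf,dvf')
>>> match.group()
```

'kmq,kmq'

The backreference `\1` re-matches whatever the first group consumed, character for character.
`re.search` scans for the first position where the pattern succeeds.
The match spans [0:7] → 'kmq,kmq'.
Captured: group 1 = 'kmq'.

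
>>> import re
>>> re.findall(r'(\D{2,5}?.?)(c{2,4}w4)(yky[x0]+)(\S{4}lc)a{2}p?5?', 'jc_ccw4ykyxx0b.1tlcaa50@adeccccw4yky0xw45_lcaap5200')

[('jc_', 'ccw4', 'ykyxx0', 'b.1tlc'), ('@ade', 'ccccw4', 'yky0x', 'w45_lc')]

The pattern matches 2 to 5 of a non-digit (lazy), then optionally any character (captured); then 2 to 4 of a literal 'c', then the literal 'w4' (captured); then the literal 'yky', then one or more of one of [x0] (captured); then exactly 4 of a non-whitespace character, then the literal 'lc' (captured); then exactly 2 of a literal 'a', then optionally the literal 'p', then optionally a literal '5'.
`findall` packs the 4 group values into a tuple for every match.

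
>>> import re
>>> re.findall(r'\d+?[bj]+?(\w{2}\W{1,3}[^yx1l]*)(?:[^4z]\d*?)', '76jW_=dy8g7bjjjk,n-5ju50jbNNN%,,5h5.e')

['W_=d', 'jk,n-5ju50jbNNN%,,5h5.']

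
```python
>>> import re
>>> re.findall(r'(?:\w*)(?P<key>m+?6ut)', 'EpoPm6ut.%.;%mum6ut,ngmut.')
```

The pattern matches zero or more of a word character (non-capturing group); then one or more of a literal 'm' (lazy), then the literal '6ut' (captured as 'key').
Walking the string: at [0:8] match 'EpoPm6ut', group 1 = 'm6ut'; at [13:19] match 'mum6ut', group 1 = 'm6ut'.
With a single group, `findall` returns only what that group captured — 2 items.

['m6ut', 'm6ut']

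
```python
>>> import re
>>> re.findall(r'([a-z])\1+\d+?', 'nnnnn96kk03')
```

`\1` has to match the exact text group 1 already captured.
One capturing group, so `findall` returns just the captured substring from each match — 2 in all.

['n', 'k']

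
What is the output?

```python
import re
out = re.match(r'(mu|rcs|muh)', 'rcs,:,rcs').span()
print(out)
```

`match` is anchored at position 0; if the pattern doesn't fit there, it returns None.
The match spans [0:3] → 'rcs'.

(0, 3)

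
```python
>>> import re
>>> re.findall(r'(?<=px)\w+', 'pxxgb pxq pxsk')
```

['xgb', 'q', 'sk']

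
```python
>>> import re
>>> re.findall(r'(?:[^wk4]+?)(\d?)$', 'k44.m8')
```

This matches one or more of any character except [wk4] (lazy) (non-capturing group); then optionally a digit (captured); then anchored at the end.
The `?` after the quantifier makes it lazy — it takes as little as possible before letting the rest of the pattern try.
Scanning left to right: at [3:6] match '.m8', group 1 = '8'.
`findall` collects group 1 from the one match (1 total).

['8']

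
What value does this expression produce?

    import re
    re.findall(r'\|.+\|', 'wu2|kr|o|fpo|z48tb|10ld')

['|kr|o|fpo|z48tb|']

Walking the string: at [3:19] → '|kr|o|fpo|z48tb|'.
Since nothing is captured, `findall` lists the 1 matched substring directly.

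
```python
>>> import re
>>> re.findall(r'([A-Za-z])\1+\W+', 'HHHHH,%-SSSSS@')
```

`\1` has to match the exact text group 1 already captured.
Walking the string: at [0:8] match 'HHHHH,%-', group 1 = 'H'; at [8:14] match 'SSSSS@', group 1 = 'S'.
With a single group, `findall` returns only what that group captured — 2 items.

['H', 'S']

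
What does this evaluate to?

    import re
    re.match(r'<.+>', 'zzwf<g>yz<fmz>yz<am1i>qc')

`re.match` only tries the pattern at the start of the string.
Here position 0 doesn't satisfy it, so the call returns None.

None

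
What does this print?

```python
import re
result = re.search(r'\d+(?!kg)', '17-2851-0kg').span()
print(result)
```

Because the assertion is negative and zero-width, positions next to the forbidden text are skipped.
The match spans [0:2] → '17'.

(0, 2)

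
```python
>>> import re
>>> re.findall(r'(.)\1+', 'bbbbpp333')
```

['b', 'p', '3']

`\1` is not a pattern — it's the concrete string captured by group 1, re-applied verbatim.
Walking the string: at [0:4] match 'bbbb', group 1 = 'b'; at [4:6] match 'pp', group 1 = 'p'; at [6:9] match '333', group 1 = '3'.
Because there's exactly one group, `findall` drops the full match and keeps group 1 from each hit.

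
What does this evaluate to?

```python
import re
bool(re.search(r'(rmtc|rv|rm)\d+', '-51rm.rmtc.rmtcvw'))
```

False

Unlike `match`, `search` isn't anchored — it looks for the pattern anywhere in the string.
Here the pattern never matches, so the call returns None, and `bool(None)` is False.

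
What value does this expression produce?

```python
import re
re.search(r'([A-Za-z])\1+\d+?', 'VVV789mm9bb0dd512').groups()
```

('V',)

A backreference is literal: `\1` must see the identical characters the first group matched.
`re.search` tries every starting position until one works.
The match spans [0:4] → 'VVV7'.
Captured: group 1 = 'V'.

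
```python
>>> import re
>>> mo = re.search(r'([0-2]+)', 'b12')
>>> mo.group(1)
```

'12'

Pattern: one or more of a character in [0-2] (captured).
Unlike `match`, `search` isn't anchored — it looks for the pattern anywhere in the string.
The match spans [1:3] → '12'.
Captured: group 1 = '12'.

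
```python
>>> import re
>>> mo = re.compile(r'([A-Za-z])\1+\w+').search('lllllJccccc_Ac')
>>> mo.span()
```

A backreference is literal: `\1` must see the identical characters the first group matched.
The match spans [0:14] → 'lllllJccccc_Ac'.

(0, 14)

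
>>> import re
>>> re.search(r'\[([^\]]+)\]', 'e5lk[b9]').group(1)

`search` walks the string left to right and returns the first match it finds.
The match spans [4:8] → '[b9]'.
Captured: group 1 = 'b9'.

'b9'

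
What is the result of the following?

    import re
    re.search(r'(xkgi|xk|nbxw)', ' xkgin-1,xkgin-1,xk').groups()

('xkgi',)

`|` is ordered: at each position the engine commits to the first alternative that works.
`search` walks the string left to right and returns the first match it finds.
The match spans [1:5] → 'xkgi'.
Captured: group 1 = 'xkgi'.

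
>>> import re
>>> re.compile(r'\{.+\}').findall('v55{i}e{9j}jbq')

Matches: at [3:11] → '{i}e{9j}'.
Since nothing is captured, `findall` lists the 1 matched substring directly.

['{i}e{9j}']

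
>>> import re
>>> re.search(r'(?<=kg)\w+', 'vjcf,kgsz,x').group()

Lookahead/lookbehind check context without consuming it, so the matched span excludes the asserted characters.
`re.search` scans for the first position where the pattern succeeds.
The match spans [7:9] → 'sz'.

'sz'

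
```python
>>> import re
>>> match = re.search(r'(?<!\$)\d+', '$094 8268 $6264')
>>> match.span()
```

(2, 4)

A negative assertion filters positions out without eating any characters.
The match spans [2:4] → '94'.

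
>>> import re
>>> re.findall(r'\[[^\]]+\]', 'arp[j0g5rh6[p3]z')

Matches: at [3:15] → '[j0g5rh6[p3]'.
Since nothing is captured, `findall` lists the 1 matched substring directly.

['[j0g5rh6[p3]']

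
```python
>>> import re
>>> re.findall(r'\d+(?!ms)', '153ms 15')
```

`(?!…)`/`(?<!…)` only lets a position through if the neighbouring text does NOT match; no characters are consumed.
Walking the string: at [0:2] → '15'; at [6:8] → '15'.
With no groups in the pattern, `findall` gives back each whole match — 2 here.

['15', '15']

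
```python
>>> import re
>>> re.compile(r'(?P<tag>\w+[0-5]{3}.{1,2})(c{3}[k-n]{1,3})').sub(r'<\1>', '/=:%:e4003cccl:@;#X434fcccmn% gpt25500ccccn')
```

'/=:%:<e4003>:@;#<X434f>% <gpt25500c>'

The pattern matches one or more of a word character, then exactly 3 of a character in [0-5], then 1 to 2 of any character (captured as 'tag'); then exactly 3 of the literal 'c', then 1 to 3 of a character in [k-n] (captured).
Each match is replaced using the text its own group 1 captured.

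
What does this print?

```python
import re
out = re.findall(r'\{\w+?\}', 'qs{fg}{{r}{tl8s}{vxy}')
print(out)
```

['{fg}', '{r}', '{tl8s}', '{vxy}']

Scanning left to right: at [2:6] → '{fg}'; at [7:10] → '{r}'; at [10:16] → '{tl8s}'; at [16:21] → '{vxy}'.
Since nothing is captured, `findall` lists the 4 matched substrings directly.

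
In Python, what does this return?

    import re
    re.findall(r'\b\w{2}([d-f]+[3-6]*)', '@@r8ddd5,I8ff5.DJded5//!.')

['ddd5', 'ff5', 'ded5']

The pattern matches a word boundary (`\b`, zero-width); then exactly 2 of a word character; then one or more of a character in [d-f], then zero or more of a character in [3-6] (captured).
Walking the string: at [2:8] match 'r8ddd5', group 1 = 'ddd5'; at [9:14] match 'I8ff5', group 1 = 'ff5'; at [15:21] match 'DJded5', group 1 = 'ded5'.
With a single group, `findall` returns only what that group captured — 3 items.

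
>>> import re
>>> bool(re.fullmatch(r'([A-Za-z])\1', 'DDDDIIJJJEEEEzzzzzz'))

False

For `fullmatch`, every character of the input must be accounted for by the pattern.
Here the string isn't matched end-to-end, so the call returns None, and `bool(None)` is False.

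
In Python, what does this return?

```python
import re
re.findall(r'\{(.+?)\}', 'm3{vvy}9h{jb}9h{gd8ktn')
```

A `+?`/`*?`/`{m,n}?` starts at its minimum and grows only as far as needed for what follows to match.
With a single group, `findall` returns only what that group captured — 2 items.

['vvy', 'jb']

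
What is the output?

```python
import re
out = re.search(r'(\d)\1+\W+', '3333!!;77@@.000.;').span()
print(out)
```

(0, 7)

`\1` has to match the exact text group 1 already captured.
Unlike `match`, `search` isn't anchored — it looks for the pattern anywhere in the string.
The match spans [0:7] → '3333!!;'.
Captured: group 1 = '3'.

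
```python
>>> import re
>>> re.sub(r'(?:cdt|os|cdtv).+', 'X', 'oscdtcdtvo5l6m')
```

Matches: at [0:14] → 'oscdtcdtvo5l6m'.
`sub` substitutes 'X' at each match site.

'X'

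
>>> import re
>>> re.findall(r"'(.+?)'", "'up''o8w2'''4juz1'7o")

With the lazy modifier that quantifier settles for the fewest repetitions that let the rest of the pattern succeed (the atoms after it are unaffected and can still be greedy).
Walking the string: at [0:4] match "'up'", group 1 = 'up'; at [4:10] match "'o8w2'", group 1 = 'o8w2'; at [10:18] match "''4juz1'", group 1 = "'4juz1".
`findall` collects group 1 from each match (3 total).

['up', 'o8w2', "'4juz1"]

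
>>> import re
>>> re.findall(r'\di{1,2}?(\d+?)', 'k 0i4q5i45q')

With the lazy modifier that quantifier settles for the fewest repetitions that let the rest of the pattern succeed (the atoms after it are unaffected and can still be greedy).
Because there's exactly one group, `findall` drops the full match and keeps group 1 from each hit.

['4', '4']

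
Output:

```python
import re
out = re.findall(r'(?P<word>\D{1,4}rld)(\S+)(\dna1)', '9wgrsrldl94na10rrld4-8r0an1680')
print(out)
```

[('wgrsrld', 'l9', '4na1')]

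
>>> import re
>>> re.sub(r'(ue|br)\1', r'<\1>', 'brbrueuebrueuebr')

'<br><ue>br<ue>br'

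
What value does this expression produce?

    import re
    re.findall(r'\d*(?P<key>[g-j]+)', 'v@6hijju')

['hijj']

Pattern: zero or more of a digit; then one or more of a character in [g-j] (captured as 'key').
`findall` collects group 1 from the one match (1 total).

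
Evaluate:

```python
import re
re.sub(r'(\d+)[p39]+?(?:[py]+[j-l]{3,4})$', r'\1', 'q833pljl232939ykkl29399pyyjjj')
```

'q833pljl232939ykkl29399'

`\1` in the replacement pulls in group 1's text for each match.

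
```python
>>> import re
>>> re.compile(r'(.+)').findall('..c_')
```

This matches one or more of any character (captured).
Scanning left to right: at [0:4] match '..c_', group 1 = '..c_'.
One capturing group, so `findall` returns just the captured substring from the one match — 1 in all.

['..c_']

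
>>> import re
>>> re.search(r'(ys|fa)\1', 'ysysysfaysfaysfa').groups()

`\1` has to match the exact text group 1 already captured.
`re.search` scans for the first position where the pattern succeeds.
The match spans [0:4] → 'ysys'.
Captured: group 1 = 'ys'.

('ys',)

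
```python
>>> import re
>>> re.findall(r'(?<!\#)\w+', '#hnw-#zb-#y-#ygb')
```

['nw', 'b', 'gb']

A negative assertion filters positions out without eating any characters.
Since nothing is captured, `findall` lists the 3 matched substrings directly.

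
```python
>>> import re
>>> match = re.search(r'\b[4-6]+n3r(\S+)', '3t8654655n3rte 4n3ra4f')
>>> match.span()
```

(15, 22)

This matches a word boundary (`\b`, zero-width); then one or more of a character in [4-6], then the literal 'n3r'; then one or more of a non-whitespace character (captured).
`re.search` tries every starting position until one works.
The match spans [15:22] → '4n3ra4f'.
Captured: group 1 = 'a4f'.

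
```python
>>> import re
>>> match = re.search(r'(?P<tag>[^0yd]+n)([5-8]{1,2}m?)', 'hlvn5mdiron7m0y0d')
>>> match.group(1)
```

The match spans [0:6] → 'hlvn5m'.
Captured: group 1 = 'hlvn', group 2 = '5m'.

'hlvn'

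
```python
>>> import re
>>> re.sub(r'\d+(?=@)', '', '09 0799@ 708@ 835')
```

'09 @ @ 835'

The positive lookaround only admits positions where the adjacent text matches; those characters stay outside the span.
Matches: at [3:7] → '0799'; at [9:12] → '708'.
Each match is replaced by ''.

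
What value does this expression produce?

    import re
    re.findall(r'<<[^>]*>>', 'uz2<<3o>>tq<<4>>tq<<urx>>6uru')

['<<3o>>', '<<4>>', '<<urx>>']

Matches: at [3:9] → '<<3o>>'; at [11:16] → '<<4>>'; at [18:25] → '<<urx>>'.
Since nothing is captured, `findall` lists the 3 matched substrings directly.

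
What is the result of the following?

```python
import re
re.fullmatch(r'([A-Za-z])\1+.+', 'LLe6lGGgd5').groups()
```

`\1` is not a pattern — it's the concrete string captured by group 1, re-applied verbatim.
`re.fullmatch` requires the pattern to consume the entire string.
The match spans [0:10] → 'LLe6lGGgd5'.
Captured: group 1 = 'L'.

('L',)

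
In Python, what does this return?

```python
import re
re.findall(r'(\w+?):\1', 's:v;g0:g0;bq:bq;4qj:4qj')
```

['g0', 'bq', '4qj']

`\1` is not a pattern — it's the concrete string captured by group 1, re-applied verbatim.
Because there's exactly one group, `findall` drops the full match and keeps group 1 from each hit.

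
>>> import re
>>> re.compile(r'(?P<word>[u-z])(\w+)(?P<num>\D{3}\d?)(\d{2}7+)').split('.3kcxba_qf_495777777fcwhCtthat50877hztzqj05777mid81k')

['.3kc', 'x', 'ba_qf_495777777fcwhCtthat50877hzt', 'zqj0', '5777', 'mid81k']

Because the pattern has a capturing group, `split` also inserts each captured text between the pieces.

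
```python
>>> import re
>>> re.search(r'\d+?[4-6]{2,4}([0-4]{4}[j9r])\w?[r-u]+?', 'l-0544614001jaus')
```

None

The pattern matches one or more of a digit (lazy), then 2 to 4 of a character in [4-6]; then exactly 4 of a character in [0-4], then one of [j9r] (captured); then optionally a word character, then one or more of a character in [r-u] (lazy).
`re.search` scans for the first position where the pattern succeeds.
Here no position works, so the call returns None.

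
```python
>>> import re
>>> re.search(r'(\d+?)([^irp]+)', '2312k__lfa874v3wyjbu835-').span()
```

(0, 24)

The match spans [0:24] → '2312k__lfa874v3wyjbu835-'.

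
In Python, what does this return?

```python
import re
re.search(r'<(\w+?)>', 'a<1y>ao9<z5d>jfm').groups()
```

('1y',)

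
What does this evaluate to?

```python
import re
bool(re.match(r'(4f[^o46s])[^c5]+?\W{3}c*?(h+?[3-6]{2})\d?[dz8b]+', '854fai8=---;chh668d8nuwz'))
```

`re.match` only tries the pattern at the start of the string.
Here the pattern fails at index 0, so the call returns None, and `bool(None)` is False.

False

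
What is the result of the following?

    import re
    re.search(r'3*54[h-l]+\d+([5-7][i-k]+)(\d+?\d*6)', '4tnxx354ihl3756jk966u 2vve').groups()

The match spans [5:20] → '354ihl3756jk966'.
Captured: group 1 = '6jk', group 2 = '966'.

('6jk', '966')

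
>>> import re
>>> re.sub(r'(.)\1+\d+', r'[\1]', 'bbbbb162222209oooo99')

'[b][o]'

`\1` has to match the exact text group 1 already captured.
The replacement refers to a captured group, so each match is rewritten using its own captured text.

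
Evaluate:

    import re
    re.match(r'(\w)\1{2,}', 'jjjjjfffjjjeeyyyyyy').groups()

('j',)

After group 1 captures some text, `\1` only succeeds where that same text appears again.
`re.match` only tries the pattern at the start of the string.
The match spans [0:5] → 'jjjjj'.
Captured: group 1 = 'j'.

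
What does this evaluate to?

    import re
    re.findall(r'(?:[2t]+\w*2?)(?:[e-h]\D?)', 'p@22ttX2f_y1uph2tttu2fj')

Pattern: one or more of one of [2t], then zero or more of a word character, then optionally a literal '2' (non-capturing group); then a character in [e-h], then optionally a non-digit (non-capturing group).
Walking the string: at [2:23] → '22ttX2f_y1uph2tttu2fj'.
`findall` yields the raw match text (1 of them) because the pattern has no groups.

['22ttX2f_y1uph2tttu2fj']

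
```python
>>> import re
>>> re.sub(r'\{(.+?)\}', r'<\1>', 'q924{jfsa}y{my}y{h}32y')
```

'q924<jfsa>y<my>y<h>32y'

Matches: at [4:10] → '{jfsa}'; at [11:15] → '{my}'; at [16:19] → '{h}'.
Each match is replaced using the text its own group 1 captured.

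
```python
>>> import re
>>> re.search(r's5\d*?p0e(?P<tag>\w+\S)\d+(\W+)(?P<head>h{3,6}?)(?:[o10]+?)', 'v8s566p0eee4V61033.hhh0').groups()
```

('ee4V6103', '.', 'hhh')

The match spans [2:23] → 's566p0eee4V61033.hhh0'.
Captured: group 1 = 'ee4V6103', group 2 = '.', group 3 = 'hhh'.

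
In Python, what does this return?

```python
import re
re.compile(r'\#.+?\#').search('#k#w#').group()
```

Because the quantifier is non-greedy, it stops expanding at the earliest point where the rest of the pattern can succeed.
`re.search` tries every starting position until one works.
The match spans [0:3] → '#k#'.

'#k#'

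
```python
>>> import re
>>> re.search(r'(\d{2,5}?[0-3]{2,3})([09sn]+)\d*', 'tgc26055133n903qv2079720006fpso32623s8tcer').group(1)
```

'26055133'

This matches 2 to 5 of a digit (lazy), then 2 to 3 of a character in [0-3] (captured); then one or more of one of [09sn] (captured); then zero or more of a digit.
`re.search` tries every starting position until one works.
The match spans [3:15] → '26055133n903'.
Captured: group 1 = '26055133', group 2 = 'n90'.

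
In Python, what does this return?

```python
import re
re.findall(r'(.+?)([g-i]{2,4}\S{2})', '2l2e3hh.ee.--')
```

[('2l2e3', 'hh.e')]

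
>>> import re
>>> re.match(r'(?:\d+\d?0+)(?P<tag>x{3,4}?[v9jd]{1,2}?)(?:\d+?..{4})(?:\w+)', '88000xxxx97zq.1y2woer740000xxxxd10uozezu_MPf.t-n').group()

'88000xxxx97zq.1y2woer740000xxxxd10uozezu_MPf'

`re.match` only tries the pattern at the start of the string.
The match spans [0:44] → '88000xxxx97zq.1y2woer740000xxxxd10uozezu_MPf'.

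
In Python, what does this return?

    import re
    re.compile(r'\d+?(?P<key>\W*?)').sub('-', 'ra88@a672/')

'ra--@a---/'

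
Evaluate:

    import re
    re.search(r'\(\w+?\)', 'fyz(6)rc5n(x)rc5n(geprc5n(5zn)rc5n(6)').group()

`re.search` tries every starting position until one works.
The match spans [3:6] → '(6)'.

'(6)'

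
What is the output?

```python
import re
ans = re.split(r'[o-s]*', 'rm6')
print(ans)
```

['', '', 'm', '6', '']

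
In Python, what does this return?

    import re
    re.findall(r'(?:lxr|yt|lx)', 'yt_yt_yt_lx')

['yt', 'yt', 'yt', 'lx']

Walking the string: at [0:2] → 'yt'; at [3:5] → 'yt'; at [6:8] → 'yt'; at [9:11] → 'lx'.
With no groups in the pattern, `findall` gives back each whole match — 4 here.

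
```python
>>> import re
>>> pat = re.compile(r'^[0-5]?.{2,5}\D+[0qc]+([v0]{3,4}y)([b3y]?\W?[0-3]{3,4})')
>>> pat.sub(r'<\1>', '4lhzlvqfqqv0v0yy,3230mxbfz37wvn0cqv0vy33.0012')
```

Pattern: anchored at the start of the string; then optionally a character in [0-5]; then 2 to 5 of any character, then one or more of a non-digit; then one or more of one of [0qc]; then 3 to 4 of one of [v0], then a literal 'y' (captured); then optionally one of [b3y], then optionally a non-word character, then 3 to 4 of a character in [0-3] (captured).
Matches: at [0:21] → '4lhzlvqfqqv0v0yy,3230'.
`\1` in the replacement pulls in group 1's text for each match.

'<v0v0y>mxbfz37wvn0cqv0vy33.0012'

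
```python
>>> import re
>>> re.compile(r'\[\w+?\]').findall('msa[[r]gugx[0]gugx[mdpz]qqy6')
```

Since nothing is captured, `findall` lists the 3 matched substrings directly.

['[r]', '[0]', '[mdpz]']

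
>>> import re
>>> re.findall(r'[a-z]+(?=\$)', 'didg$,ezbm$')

['didg', 'ezbm']

The `(?=…)`/`(?<=…)` assertion just peeks at neighbouring text; it doesn't advance the match position.
Since nothing is captured, `findall` lists the 2 matched substrings directly.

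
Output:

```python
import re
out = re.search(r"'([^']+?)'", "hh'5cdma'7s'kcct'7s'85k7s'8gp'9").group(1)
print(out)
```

5cdma

`re.search` tries every starting position until one works.
The match spans [2:9] → "'5cdma'".
Captured: group 1 = '5cdma'.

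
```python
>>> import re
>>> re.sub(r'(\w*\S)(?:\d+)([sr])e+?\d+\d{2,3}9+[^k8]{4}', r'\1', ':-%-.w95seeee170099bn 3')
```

The pattern matches zero or more of a word character, then a non-whitespace character (captured); then one or more of a digit (non-capturing group); then one of [sr] (captured); then one or more of the literal 'e' (lazy), then one or more of a digit, then 2 to 3 of a digit; then one or more of the literal '9', then exactly 4 of any character except [k8].
Matches: at [5:23] → 'w95seeee170099bn 3'.
The replacement refers to a captured group, so each match is rewritten using its own captured text.

':-%-.w9'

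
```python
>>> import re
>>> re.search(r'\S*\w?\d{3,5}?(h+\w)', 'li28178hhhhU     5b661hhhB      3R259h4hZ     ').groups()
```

Pattern: zero or more of a non-whitespace character, then optionally a word character, then 3 to 5 of a digit (lazy); then one or more of the literal 'h', then a word character (captured).
`re.search` tries every starting position until one works.
The match spans [0:12] → 'li28178hhhhU'.
Captured: group 1 = 'hhhhU'.

('hhhhU',)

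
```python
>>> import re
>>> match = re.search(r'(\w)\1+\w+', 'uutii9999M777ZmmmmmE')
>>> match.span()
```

(0, 20)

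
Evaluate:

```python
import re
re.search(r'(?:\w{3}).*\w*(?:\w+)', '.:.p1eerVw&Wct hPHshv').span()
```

(3, 21)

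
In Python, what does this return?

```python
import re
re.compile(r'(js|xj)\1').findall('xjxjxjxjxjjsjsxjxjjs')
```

The backreference `\1` re-matches whatever the first group consumed, character for character.
Walking the string: at [0:4] match 'xjxj', group 1 = 'xj'; at [4:8] match 'xjxj', group 1 = 'xj'; at [10:14] match 'jsjs', group 1 = 'js'; at [14:18] match 'xjxj', group 1 = 'xj'.
`findall` collects group 1 from each match (4 total).

['xj', 'xj', 'js', 'xj']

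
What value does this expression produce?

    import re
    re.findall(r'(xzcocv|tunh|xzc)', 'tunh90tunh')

['tunh', 'tunh']

One capturing group, so `findall` returns just the captured substring from each match — 2 in all.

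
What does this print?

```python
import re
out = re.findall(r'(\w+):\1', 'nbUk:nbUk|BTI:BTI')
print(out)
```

['nbUk', 'BTI']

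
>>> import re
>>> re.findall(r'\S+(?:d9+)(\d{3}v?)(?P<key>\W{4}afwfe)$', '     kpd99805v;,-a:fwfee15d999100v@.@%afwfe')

Pattern: one or more of a non-whitespace character; then a literal 'd', then one or more of a literal '9' (non-capturing group); then exactly 3 of a digit, then optionally the literal 'v' (captured); then exactly 4 of a non-word character, then the literal 'afw', then the literal 'fe' (captured as 'key'); then anchored at the end.
Matches: at [5:43] match 'kpd99805v;,-a:fwfee15d999100v@.@%afwfe', groups = ('100v', '@.@%afwfe').
2 groups means the one result is a tuple of 2 captured strings — 1 here.

[('100v', '@.@%afwfe')]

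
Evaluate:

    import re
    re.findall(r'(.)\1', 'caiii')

['i']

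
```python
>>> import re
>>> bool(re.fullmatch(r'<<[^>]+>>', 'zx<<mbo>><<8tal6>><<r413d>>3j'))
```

False

`re.fullmatch` is like wrapping the pattern in `^…$` (in single-line mode).
Here the pattern can't cover the whole string, so the call returns None, and `bool(None)` is False.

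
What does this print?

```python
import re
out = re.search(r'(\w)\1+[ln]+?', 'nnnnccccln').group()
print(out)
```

`\1` has to match the exact text group 1 already captured.
`re.search` tries every starting position until one works.
The match spans [0:4] → 'nnnn'.
Captured: group 1 = 'n'.

nnnn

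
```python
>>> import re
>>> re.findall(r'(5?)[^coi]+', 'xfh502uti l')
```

The pattern matches optionally a literal '5' (captured); then one or more of any character except [coi].
Walking the string: at [0:8] match 'xfh502ut', group 1 = ''; at [9:11] match ' l', group 1 = ''.
One capturing group, so `findall` returns just the captured substring from each match — 2 in all.

['', '']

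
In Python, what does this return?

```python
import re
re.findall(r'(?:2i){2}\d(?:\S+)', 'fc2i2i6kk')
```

The pattern matches the literal '2i' repeated 2 times, then a digit; then one or more of a non-whitespace character (non-capturing group).
Walking the string: at [2:9] → '2i2i6kk'.
`findall` yields the raw match text (1 of them) because the pattern has no groups.

['2i2i6kk']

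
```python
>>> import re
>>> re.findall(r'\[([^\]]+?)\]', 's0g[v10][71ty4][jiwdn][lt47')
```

['v10', '71ty4', 'jiwdn']

Walking the string: at [3:8] match '[v10]', group 1 = 'v10'; at [8:15] match '[71ty4]', group 1 = '71ty4'; at [15:22] match '[jiwdn]', group 1 = 'jiwdn'.
`findall` collects group 1 from each match (3 total).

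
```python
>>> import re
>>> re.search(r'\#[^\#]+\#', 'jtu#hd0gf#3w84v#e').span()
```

(3, 10)

Unlike `match`, `search` isn't anchored — it looks for the pattern anywhere in the string.
The match spans [3:10] → '#hd0gf#'.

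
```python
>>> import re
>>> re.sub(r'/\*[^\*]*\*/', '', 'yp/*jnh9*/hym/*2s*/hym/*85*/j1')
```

Matches: at [2:10] → '/*jnh9*/'; at [13:19] → '/*2s*/'; at [22:28] → '/*85*/'.
Each match is replaced by ''.

'yphymhymj1'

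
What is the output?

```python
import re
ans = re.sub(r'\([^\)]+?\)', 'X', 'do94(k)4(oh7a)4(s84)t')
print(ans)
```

do94X4X4Xt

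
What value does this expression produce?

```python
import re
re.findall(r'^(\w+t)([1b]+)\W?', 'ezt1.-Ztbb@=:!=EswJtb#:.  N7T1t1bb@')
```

[('ezt', '1')]

The pattern matches anchored at the start of the string; then one or more of a word character, then a literal 't' (captured); then one or more of one of [1b] (captured); then optionally a non-word character.
Scanning left to right: at [0:5] match 'ezt1.', groups = ('ezt', '1').
2 groups means the one result is a tuple of 2 captured strings — 1 here.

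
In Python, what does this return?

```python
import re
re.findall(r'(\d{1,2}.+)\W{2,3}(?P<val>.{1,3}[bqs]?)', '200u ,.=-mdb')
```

[('200u ,.', 'mdb')]

Pattern: 1 to 2 of a digit, then one or more of any character (captured); then 2 to 3 of a non-word character; then 1 to 3 of any character, then optionally one of [bqs] (captured as 'val').
Walking the string: at [0:12] match '200u ,.=-mdb', groups = ('200u ,.', 'mdb').
Multiple groups make `findall` return tuples — one 2-tuple for the one match.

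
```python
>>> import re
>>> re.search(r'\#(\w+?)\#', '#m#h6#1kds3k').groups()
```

('m',)

The match spans [0:3] → '#m#'.
Captured: group 1 = 'm'.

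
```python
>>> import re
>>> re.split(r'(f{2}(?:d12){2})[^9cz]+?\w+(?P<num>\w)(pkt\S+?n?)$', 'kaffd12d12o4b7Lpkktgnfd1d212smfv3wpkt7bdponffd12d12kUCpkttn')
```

['ka', 'ffd12d12', 'C', 'pkttn', '']

Pattern: exactly 2 of the literal 'f', then the literal 'd12' repeated 2 times (captured); then one or more of any character except [9cz] (lazy), then one or more of a word character; then a word character (captured as 'num'); then the literal 'pkt', then one or more of a non-whitespace character (lazy), then optionally a literal 'n' (captured); then anchored at the end.
Matches to split on: at [2:59] → 'ffd12d12o4b7Lpkktgnfd1d212smfv3wpkt7bdponffd12d12kUCpkttn'.
`re.split` interleaves the captured-group text with the surrounding fragments.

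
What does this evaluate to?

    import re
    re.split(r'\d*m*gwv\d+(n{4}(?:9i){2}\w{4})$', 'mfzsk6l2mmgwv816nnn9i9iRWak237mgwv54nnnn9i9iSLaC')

['mfzsk6l2mmgwv816nnn9i9iRWak', 'nnnn9i9iSLaC', '']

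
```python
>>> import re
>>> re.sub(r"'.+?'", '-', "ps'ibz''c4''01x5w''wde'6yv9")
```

A non-greedy quantifier consumes as few characters as it can — just enough that the remainder of the pattern still matches from where it stops; whatever follows it matches normally.
`sub` substitutes '-' at each match site.

'ps----6yv9'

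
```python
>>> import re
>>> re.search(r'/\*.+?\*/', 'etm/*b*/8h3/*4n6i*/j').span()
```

Lazy quantifiers expand one character at a time until the remainder of the pattern can match.
Unlike `match`, `search` isn't anchored — it looks for the pattern anywhere in the string.
The match spans [3:8] → '/*b*/'.

(3, 8)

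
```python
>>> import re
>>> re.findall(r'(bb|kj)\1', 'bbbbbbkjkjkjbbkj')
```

['bb', 'kj']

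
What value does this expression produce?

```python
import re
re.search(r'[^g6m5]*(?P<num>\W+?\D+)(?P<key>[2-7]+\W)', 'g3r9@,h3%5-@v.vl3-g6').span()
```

(1, 9)

This matches zero or more of any character except [g6m5]; then one or more of a non-word character (lazy), then one or more of a non-digit (captured as 'num'); then one or more of a character in [2-7], then a non-word character (captured as 'key').
`re.search` tries every starting position until one works.
The match spans [1:9] → '3r9@,h3%'.
Captured: group 1 = ',h', group 2 = '3%'.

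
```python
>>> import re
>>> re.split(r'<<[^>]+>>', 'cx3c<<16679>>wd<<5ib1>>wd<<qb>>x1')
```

['cx3c', 'wd', 'wd', 'x1']

Matches to split on: at [4:13] → '<<16679>>'; at [15:23] → '<<5ib1>>'; at [25:31] → '<<qb>>'.
Each match becomes a cut point; 4 segments remain.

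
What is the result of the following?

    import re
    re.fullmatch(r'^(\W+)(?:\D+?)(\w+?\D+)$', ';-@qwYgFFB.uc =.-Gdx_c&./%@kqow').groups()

(';-@', 'wYgFFB.uc =.-Gdx_c&./%@kqow')

Pattern: anchored at the start of the string; then one or more of a non-word character (captured); then one or more of a non-digit (lazy) (non-capturing group); then one or more of a word character (lazy), then one or more of a non-digit (captured); then anchored at the end.
The `?` after the quantifier makes it lazy — it takes as little as possible before letting the rest of the pattern try.
`re.fullmatch` is like wrapping the pattern in `^…$` (in single-line mode).
The match spans [0:31] → ';-@qwYgFFB.uc =.-Gdx_c&./%@kqow'.
Captured: group 1 = ';-@', group 2 = 'wYgFFB.uc =.-Gdx_c&./%@kqow'.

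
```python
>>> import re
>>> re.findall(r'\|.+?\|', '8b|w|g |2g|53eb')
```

The `?` after the quantifier makes it lazy — it takes as little as possible before letting the rest of the pattern try.
Walking the string: at [2:5] → '|w|'; at [7:11] → '|2g|'.
Since nothing is captured, `findall` lists the 2 matched substrings directly.

['|w|', '|2g|']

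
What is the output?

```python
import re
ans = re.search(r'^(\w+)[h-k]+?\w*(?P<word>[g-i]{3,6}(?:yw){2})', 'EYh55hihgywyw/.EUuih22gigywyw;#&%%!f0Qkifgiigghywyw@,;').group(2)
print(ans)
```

ihgywyw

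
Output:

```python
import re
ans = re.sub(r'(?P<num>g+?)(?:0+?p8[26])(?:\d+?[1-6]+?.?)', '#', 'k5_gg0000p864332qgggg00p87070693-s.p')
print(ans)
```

k5_#2qgggg00p87070693-s.p

Every occurrence is swapped for '#'.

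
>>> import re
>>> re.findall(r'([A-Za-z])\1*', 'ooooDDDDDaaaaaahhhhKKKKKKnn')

After group 1 captures some text, `\1` only succeeds where that same text appears again.
`findall` collects group 1 from each match (6 total).

['o', 'D', 'a', 'h', 'K', 'n']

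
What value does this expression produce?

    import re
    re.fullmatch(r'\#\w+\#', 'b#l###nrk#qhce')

None

For `fullmatch`, every character of the input must be accounted for by the pattern.
Here there's no way to consume every character, so the call returns None.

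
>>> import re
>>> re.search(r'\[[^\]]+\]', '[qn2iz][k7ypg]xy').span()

The match spans [0:7] → '[qn2iz]'.

(0, 7)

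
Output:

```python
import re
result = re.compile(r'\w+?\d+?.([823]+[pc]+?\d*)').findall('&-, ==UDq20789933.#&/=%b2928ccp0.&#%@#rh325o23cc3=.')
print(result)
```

Lazy quantifiers expand one character at a time until the remainder of the pattern can match.
With a single group, `findall` returns only what that group captured — 2 items.

['28c', '23c']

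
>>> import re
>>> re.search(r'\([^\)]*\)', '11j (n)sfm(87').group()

'(n)'

The match spans [4:7] → '(n)'.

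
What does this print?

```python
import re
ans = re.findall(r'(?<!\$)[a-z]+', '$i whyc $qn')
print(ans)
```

A negative assertion filters positions out without eating any characters.
Walking the string: at [3:7] → 'whyc'; at [10:11] → 'n'.
`findall` yields the raw match text (2 of them) because the pattern has no groups.

['whyc', 'n']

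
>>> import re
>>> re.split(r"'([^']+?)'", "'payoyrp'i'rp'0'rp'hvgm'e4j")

Matches to split on: at [0:9] → "'payoyrp'"; at [10:14] → "'rp'"; at [15:19] → "'rp'".
With a capturing group present, the delimiter's captured portion is kept in the result list.

['', 'payoyrp', 'i', 'rp', '0', 'rp', "hvgm'e4j"]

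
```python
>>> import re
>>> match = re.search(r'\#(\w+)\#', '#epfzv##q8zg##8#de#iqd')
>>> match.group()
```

'#epfzv#'

`search` walks the string left to right and returns the first match it finds.
The match spans [0:7] → '#epfzv#'.
Captured: group 1 = 'epfzv'.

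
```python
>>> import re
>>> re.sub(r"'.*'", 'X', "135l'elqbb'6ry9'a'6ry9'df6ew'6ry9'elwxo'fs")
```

'135lXfs'

Every occurrence is swapped for 'X'.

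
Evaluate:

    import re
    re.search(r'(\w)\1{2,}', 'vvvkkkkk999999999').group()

'vvv'

After group 1 captures some text, `\1` only succeeds where that same text appears again.
`search` walks the string left to right and returns the first match it finds.
The match spans [0:3] → 'vvv'.
Captured: group 1 = 'v'.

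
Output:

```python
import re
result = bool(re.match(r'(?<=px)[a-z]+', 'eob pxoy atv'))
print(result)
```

False

The lookaround is zero-width — it requires the adjacent text to match without consuming it, so the asserted text isn't part of the match.
`match` is anchored at position 0; if the pattern doesn't fit there, it returns None.
Here position 0 doesn't satisfy it, so the call returns None, and `bool(None)` is False.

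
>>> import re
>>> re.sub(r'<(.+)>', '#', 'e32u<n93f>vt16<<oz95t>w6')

Every occurrence is swapped for '#'.

'e32u#w6'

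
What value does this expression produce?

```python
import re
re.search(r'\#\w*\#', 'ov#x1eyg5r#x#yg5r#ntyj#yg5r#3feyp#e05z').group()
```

The match spans [2:11] → '#x1eyg5r#'.

'#x1eyg5r#'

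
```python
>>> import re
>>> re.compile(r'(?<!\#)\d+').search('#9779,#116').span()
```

(2, 5)

`(?!…)`/`(?<!…)` only lets a position through if the neighbouring text does NOT match; no characters are consumed.
The match spans [2:5] → '779'.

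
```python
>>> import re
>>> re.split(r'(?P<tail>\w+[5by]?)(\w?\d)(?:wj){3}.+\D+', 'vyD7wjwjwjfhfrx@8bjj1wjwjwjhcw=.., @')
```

['', 'vyD', '7', '']

This matches one or more of a word character, then optionally one of [5by] (captured as 'tail'); then optionally a word character, then a digit (captured); then the literal 'wj' repeated 3 times, then one or more of any character, then one or more of a non-digit.
Matches to split on: at [0:36] → 'vyD7wjwjwjfhfrx@8bjj1wjwjwjhcw=.., @'.
`re.split` interleaves the captured-group text with the surrounding fragments.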